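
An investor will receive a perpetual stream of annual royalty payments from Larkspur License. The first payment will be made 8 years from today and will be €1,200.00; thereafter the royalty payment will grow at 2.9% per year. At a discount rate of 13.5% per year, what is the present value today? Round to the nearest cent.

€4665.57

Value at end of year 7: C₁ / (r − g) = €1,200.00 / (0.135 − 0.029) = €11,320.7547
Discount to today: PV = €11,320.7547 / (1 + 0.135)^7 = €11,320.7547 / 2.426448 = €4,665.57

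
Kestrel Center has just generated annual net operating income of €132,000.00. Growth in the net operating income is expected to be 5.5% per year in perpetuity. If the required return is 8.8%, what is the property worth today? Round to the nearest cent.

€4220000.00

D₁ = D₀ × (1 + g) = €132,000.00 × 1.055 = €139,260.0000
Growing perpetuity: P = D₁ / (r − g) = €139,260.0000 / (0.088 − 0.055) = €4,220,000.00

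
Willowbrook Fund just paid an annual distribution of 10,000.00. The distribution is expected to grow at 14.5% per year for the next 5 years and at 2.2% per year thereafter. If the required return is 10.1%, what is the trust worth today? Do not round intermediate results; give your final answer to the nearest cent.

213691.05

D_1 = 11450.00000
D_2 = 13110.25000
D_3 = 15011.23625
D_4 = 17187.86551
D_5 = 19680.10600
Terminal value at year 5: TV = D_5×(1+g_2)/(r−g_2) = 20113.06834/0.079 = 254595.80173
P_0 = D_1/(1+r)^1 + D_2/(1+r)^2 + D_3/(1+r)^3 + D_4/(1+r)^4 + D_5/(1+r)^5 + TV/(1+r)^5
    = 10399.63669 + 10815.24434 + 11247.46119 + 11696.95101 + 12164.40409 + 157367.35416 = 213691.05147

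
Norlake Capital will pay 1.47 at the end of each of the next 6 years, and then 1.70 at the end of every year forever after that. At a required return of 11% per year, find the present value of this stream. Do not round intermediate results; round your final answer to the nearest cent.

14.48

PV of 6-year annuity: 1.47 × [1 − (1+0.11)^−6] / 0.11 = 6.21889
Perpetuity value at year 6: 1.70 / 0.11 = 15.45455
PV of perpetuity: 15.45455 / (1+0.11)^6 = 8.26263
Total PV = 6.21889 + 8.26263 = 14.48152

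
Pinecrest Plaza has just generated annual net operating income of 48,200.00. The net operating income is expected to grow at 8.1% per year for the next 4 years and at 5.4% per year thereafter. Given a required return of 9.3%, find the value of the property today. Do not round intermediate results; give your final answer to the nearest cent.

D_1 = 52104.20000
D_2 = 56324.64020
D_3 = 60886.93606
D_4 = 65818.77788
Terminal value at year 4: TV = D_4×(1+g_2)/(r−g_2) = 69372.99188/0.039 = 1778794.66364
P_0 = D_1/(1+r)^1 + D_2/(1+r)^2 + D_3/(1+r)^3 + D_4/(1+r)^4 + TV/(1+r)^4
    = 47670.81427 + 47147.43845 + 46629.80875 + 46117.86209 + 1246364.78566 = 1433930.70923

1433930.71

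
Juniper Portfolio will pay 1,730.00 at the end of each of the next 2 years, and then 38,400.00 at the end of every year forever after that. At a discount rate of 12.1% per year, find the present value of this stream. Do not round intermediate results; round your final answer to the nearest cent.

255462.54

PV of 2-year annuity: 1,730.00 × [1 − (1+0.121)^−2] / 0.121 = 2919.95088
Perpetuity value at year 2: 38,400.00 / 0.121 = 317355.37190
PV of perpetuity: 317355.37190 / (1+0.121)^2 = 252542.58925
Total PV = 2919.95088 + 252542.58925 = 255462.54014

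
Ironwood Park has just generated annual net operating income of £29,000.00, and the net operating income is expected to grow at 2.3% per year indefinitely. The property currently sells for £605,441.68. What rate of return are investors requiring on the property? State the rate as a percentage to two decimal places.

D₁ = £29,000.00 × 1.023 = £29,667.0000
P = D₁/(r − g) ⇒ r = D₁/P + g = £29,667.0000/£605,441.68 + 0.023 = 0.049001 + 0.023 = 0.072001

7.20%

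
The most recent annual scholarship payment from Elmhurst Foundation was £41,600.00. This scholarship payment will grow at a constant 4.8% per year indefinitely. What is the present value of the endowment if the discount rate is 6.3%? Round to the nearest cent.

£2906453.33

D₁ = D₀ × (1 + g) = £41,600.00 × 1.048 = £43,596.8000
Growing perpetuity: P = D₁ / (r − g) = £43,596.8000 / (0.063 − 0.048) = £2,906,453.33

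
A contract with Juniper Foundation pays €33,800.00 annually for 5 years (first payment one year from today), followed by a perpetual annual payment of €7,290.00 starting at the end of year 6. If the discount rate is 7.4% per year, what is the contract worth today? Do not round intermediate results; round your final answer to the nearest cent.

€206055.45

PV of 5-year annuity: €33,800.00 × [1 − (1+0.074)^−5] / 0.074 = 137114.95228
Perpetuity value at year 5: €7,290.00 / 0.074 = 98513.51351
PV of perpetuity: 98513.51351 / (1+0.074)^5 = 68940.49570
Total PV = 137114.95228 + 68940.49570 = 206055.44798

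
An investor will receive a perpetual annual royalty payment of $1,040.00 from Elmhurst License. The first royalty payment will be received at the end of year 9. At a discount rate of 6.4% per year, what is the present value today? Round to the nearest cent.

Value at end of year 8: C / r = $1,040.00 / 0.064 = $16,250.0000
Discount to today: PV = $16,250.0000 / (1 + 0.064)^8 = $16,250.0000 / 1.642605 = $9,892.83

$9892.83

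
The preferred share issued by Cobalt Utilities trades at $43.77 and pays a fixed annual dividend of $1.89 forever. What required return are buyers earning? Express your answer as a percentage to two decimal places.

4.32%

P = C/r ⇒ r = C/P = $1.89/$43.77 = 0.043180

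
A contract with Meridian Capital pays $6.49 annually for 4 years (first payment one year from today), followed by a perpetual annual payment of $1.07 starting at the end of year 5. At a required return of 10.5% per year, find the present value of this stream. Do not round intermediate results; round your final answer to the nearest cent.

PV of 4-year annuity: $6.49 × [1 − (1+0.105)^−4] / 0.105 = 20.35172
Perpetuity value at year 4: $1.07 / 0.105 = 10.19048
PV of perpetuity: 10.19048 / (1+0.105)^4 = 6.83511
Total PV = 20.35172 + 6.83511 = 27.18683

$27.19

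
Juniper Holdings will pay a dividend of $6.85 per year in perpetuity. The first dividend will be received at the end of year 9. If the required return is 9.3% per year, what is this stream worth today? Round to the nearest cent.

Value at end of year 8: C / r = $6.85 / 0.093 = $73.6559
Discount to today: PV = $73.6559 / (1 + 0.093)^8 = $73.6559 / 2.036861 = $36.16

$36.16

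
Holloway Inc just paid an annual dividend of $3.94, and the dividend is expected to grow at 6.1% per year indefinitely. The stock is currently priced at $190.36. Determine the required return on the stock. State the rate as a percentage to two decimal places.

D₁ = $3.94 × 1.061 = $4.1803
P = D₁/(r − g) ⇒ r = D₁/P + g = $4.1803/$190.36 + 0.061 = 0.021960 + 0.061 = 0.082960

8.30%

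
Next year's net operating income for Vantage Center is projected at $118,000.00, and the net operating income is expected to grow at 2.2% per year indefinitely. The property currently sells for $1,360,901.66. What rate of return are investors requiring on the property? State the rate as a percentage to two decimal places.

P = D₁/(r − g) ⇒ r = D₁/P + g = $118,000.0000/$1,360,901.66 + 0.022 = 0.086707 + 0.022 = 0.108707

10.87%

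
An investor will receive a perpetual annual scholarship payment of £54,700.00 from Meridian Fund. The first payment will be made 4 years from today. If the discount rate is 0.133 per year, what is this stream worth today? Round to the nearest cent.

£282778.22

Value at end of year 3: C / r = £54,700.00 / 0.133 = £411,278.1955
Discount to today: PV = £411,278.1955 / (1 + 0.133)^3 = £411,278.1955 / 1.454420 = £282,778.22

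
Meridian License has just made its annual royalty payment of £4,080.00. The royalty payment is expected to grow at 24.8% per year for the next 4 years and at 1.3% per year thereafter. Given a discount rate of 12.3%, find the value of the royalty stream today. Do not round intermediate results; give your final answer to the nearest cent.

D_1 = 5091.84000
D_2 = 6354.61632
D_3 = 7930.56117
D_4 = 9897.34034
Terminal value at year 4: TV = D_4×(1+g_2)/(r−g_2) = 10026.00576/0.11 = 91145.50692
P_0 = D_1/(1+r)^1 + D_2/(1+r)^2 + D_3/(1+r)^3 + D_4/(1+r)^4 + TV/(1+r)^4
    = 4534.14069 + 5038.83133 + 5599.69858 + 6222.99539 + 57308.13030 = 78703.79629

£78703.80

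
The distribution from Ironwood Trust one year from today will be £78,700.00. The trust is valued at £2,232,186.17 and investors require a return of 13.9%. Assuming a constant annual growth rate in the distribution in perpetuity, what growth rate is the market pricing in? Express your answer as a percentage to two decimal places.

P = D₁/(r−g) ⇒ g = r − D₁/P = 0.139 − £78,700.00/£2,232,186.17 = 0.103743

10.37%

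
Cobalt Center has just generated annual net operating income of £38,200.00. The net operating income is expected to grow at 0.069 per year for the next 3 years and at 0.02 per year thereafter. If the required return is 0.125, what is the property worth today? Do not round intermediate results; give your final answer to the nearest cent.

£421947.77

D_1 = 40835.80000
D_2 = 43653.47020
D_3 = 46665.55964
Terminal value at year 3: TV = D_3×(1+g_2)/(r−g_2) = 47598.87084/0.105 = 453322.57940
P_0 = D_1/(1+r)^1 + D_2/(1+r)^2 + D_3/(1+r)^3 + TV/(1+r)^3
    = 36298.48889 + 34491.63078 + 32774.71404 + 318382.93642 = 421947.77013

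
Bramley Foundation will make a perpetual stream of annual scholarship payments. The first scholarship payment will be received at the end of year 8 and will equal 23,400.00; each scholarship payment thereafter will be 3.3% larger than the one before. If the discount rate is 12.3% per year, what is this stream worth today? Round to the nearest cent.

Value at end of year 7: C₁ / (r − g) = 23,400.00 / (0.123 − 0.033) = 260,000.0000
Discount to today: PV = 260,000.0000 / (1 + 0.123)^7 = 260,000.0000 / 2.252466 = 115,429.03

115429.03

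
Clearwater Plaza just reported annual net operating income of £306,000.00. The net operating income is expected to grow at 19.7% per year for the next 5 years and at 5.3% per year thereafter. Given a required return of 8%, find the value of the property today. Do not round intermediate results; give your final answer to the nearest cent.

£22064132.84

D_1 = 366282.00000
D_2 = 438439.55400
D_3 = 524812.14614
D_4 = 628200.13893
D_5 = 751955.56630
Terminal value at year 5: TV = D_5×(1+g_2)/(r−g_2) = 791809.21131/0.027 = 29326267.08554
P_0 = D_1/(1+r)^1 + D_2/(1+r)^2 + D_3/(1+r)^3 + D_4/(1+r)^4 + D_5/(1+r)^5 + TV/(1+r)^5
    = 339150.00000 + 375891.25000 + 416612.80208 + 461745.85564 + 511768.32334 + 19958964.61014 = 22064132.84120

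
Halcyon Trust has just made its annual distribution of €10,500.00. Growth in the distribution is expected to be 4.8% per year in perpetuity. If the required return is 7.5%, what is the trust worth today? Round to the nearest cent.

D₁ = D₀ × (1 + g) = €10,500.00 × 1.048 = €11,004.0000
Growing perpetuity: P = D₁ / (r − g) = €11,004.0000 / (0.075 − 0.048) = €407,555.56

€407555.56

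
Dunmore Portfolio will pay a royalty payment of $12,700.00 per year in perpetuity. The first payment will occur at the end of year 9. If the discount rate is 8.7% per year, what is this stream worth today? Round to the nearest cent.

$74894.19

Value at end of year 8: C / r = $12,700.00 / 0.087 = $145,977.0115
Discount to today: PV = $145,977.0115 / (1 + 0.087)^8 = $145,977.0115 / 1.949110 = $74,894.19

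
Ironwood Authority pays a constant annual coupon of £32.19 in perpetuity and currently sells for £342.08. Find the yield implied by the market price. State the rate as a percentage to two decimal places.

P = C/r ⇒ r = C/P = £32.19/£342.08 = 0.094101

9.41%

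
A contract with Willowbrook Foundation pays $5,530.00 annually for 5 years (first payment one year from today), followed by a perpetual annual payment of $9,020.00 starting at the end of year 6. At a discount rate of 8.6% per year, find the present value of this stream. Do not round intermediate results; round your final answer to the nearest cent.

$91166.77

PV of 5-year annuity: $5,530.00 × [1 − (1+0.086)^−5] / 0.086 = 21734.88350
Perpetuity value at year 5: $9,020.00 / 0.086 = 104883.72093
PV of perpetuity: 104883.72093 / (1+0.086)^5 = 69431.88564
Total PV = 21734.88350 + 69431.88564 = 91166.76914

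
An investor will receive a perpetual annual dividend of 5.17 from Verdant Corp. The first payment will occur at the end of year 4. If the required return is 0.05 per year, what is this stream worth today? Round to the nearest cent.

89.32

Value at end of year 3: C / r = 5.17 / 0.05 = 103.4000
Discount to today: PV = 103.4000 / (1 + 0.05)^3 = 103.4000 / 1.157625 = 89.32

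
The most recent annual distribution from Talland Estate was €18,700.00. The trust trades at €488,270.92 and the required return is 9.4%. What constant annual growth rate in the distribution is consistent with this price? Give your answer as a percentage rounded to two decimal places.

P = D₀(1+g)/(r−g) ⇒ P(r−g) = D₀(1+g) ⇒ g(P+D₀) = P·r − D₀
g = (P·r − D₀)/(P + D₀) = (€488,270.92×0.094 − €18,700.00) / (€488,270.92 + €18,700.00) = 0.053647

5.36%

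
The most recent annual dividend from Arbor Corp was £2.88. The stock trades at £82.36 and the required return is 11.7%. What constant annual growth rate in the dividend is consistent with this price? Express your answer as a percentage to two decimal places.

7.93%

P = D₀(1+g)/(r−g) ⇒ P(r−g) = D₀(1+g) ⇒ g(P+D₀) = P·r − D₀
g = (P·r − D₀)/(P + D₀) = (£82.36×0.117 − £2.88) / (£82.36 + £2.88) = 0.079260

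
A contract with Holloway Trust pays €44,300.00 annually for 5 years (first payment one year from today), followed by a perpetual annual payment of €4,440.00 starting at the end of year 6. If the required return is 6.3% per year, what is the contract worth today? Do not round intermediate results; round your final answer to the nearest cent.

PV of 5-year annuity: €44,300.00 × [1 − (1+0.063)^−5] / 0.063 = 185094.57087
Perpetuity value at year 5: €4,440.00 / 0.063 = 70476.19048
PV of perpetuity: 70476.19048 / (1+0.063)^5 = 51924.95132
Total PV = 185094.57087 + 51924.95132 = 237019.52219

€237019.52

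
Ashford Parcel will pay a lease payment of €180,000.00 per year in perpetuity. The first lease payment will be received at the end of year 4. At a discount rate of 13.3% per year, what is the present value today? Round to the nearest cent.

Value at end of year 3: C / r = €180,000.00 / 0.133 = €1,353,383.4586
Discount to today: PV = €1,353,383.4586 / (1 + 0.133)^3 = €1,353,383.4586 / 1.454420 = €930,531.62

€930531.62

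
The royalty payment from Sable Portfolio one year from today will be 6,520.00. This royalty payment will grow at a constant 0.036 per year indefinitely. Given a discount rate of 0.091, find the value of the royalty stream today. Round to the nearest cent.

Growing perpetuity: P = D₁ / (r − g) = 6,520.0000 / (0.091 − 0.036) = 118,545.45

118545.45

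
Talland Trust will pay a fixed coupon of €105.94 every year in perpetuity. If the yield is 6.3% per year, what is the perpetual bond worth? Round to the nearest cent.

Level perpetuity: PV = C / r = €105.94 / 0.063 = €1,681.59

€1681.59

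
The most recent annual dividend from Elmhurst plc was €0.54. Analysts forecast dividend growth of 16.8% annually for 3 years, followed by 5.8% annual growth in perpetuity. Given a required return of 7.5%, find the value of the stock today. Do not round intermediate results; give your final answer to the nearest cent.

D_1 = 0.63072
D_2 = 0.73668
D_3 = 0.86044
Terminal value at year 3: TV = D_3×(1+g_2)/(r−g_2) = 0.91035/0.017 = 53.54995
P_0 = D_1/(1+r)^1 + D_2/(1+r)^2 + D_3/(1+r)^3 + TV/(1+r)^3
    = 0.58672 + 0.63747 + 0.69262 + 43.10559 = 45.02241

€45.02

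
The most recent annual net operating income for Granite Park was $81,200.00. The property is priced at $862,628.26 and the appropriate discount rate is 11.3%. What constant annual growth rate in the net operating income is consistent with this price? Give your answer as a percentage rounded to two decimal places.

1.72%

P = D₀(1+g)/(r−g) ⇒ P(r−g) = D₀(1+g) ⇒ g(P+D₀) = P·r − D₀
g = (P·r − D₀)/(P + D₀) = ($862,628.26×0.113 − $81,200.00) / ($862,628.26 + $81,200.00) = 0.017246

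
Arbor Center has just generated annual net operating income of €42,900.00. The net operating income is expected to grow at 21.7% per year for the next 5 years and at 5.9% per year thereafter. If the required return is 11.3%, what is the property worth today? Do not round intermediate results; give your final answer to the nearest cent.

D_1 = 52209.30000
D_2 = 63538.71810
D_3 = 77326.61993
D_4 = 94106.49645
D_5 = 114527.60618
Terminal value at year 5: TV = D_5×(1+g_2)/(r−g_2) = 121284.73495/0.054 = 2246013.61013
P_0 = D_1/(1+r)^1 + D_2/(1+r)^2 + D_3/(1+r)^3 + D_4/(1+r)^4 + D_5/(1+r)^5 + TV/(1+r)^5
    = 46908.62534 + 51291.82124 + 56084.58800 + 61325.19640 + 67055.49328 + 1315032.72934 = 1597698.45359

€1597698.45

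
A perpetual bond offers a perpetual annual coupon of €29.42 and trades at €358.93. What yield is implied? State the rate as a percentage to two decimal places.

P = C/r ⇒ r = C/P = €29.42/€358.93 = 0.081966

8.20%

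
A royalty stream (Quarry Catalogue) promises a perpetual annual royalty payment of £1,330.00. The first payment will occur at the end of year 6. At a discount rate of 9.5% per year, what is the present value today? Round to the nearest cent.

Value at end of year 5: C / r = £1,330.00 / 0.095 = £14,000.0000
Discount to today: PV = £14,000.0000 / (1 + 0.095)^5 = £14,000.0000 / 1.574239 = £8,893.19

£8893.19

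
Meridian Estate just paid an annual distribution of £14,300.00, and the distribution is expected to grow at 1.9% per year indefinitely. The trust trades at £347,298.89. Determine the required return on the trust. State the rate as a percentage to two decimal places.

D₁ = £14,300.00 × 1.019 = £14,571.7000
P = D₁/(r − g) ⇒ r = D₁/P + g = £14,571.7000/£347,298.89 + 0.019 = 0.041957 + 0.019 = 0.060957

6.10%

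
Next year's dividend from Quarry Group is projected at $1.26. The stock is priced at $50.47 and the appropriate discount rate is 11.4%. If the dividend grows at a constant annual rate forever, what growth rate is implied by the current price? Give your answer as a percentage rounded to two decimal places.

P = D₁/(r−g) ⇒ g = r − D₁/P = 0.114 − $1.26/$50.47 = 0.089035

8.90%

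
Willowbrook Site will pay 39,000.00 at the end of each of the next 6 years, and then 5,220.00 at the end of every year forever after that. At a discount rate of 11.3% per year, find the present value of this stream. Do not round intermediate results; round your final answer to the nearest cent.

187875.66

PV of 6-year annuity: 39,000.00 × [1 − (1+0.113)^−6] / 0.113 = 163574.83219
Perpetuity value at year 6: 5,220.00 / 0.113 = 46194.69027
PV of perpetuity: 46194.69027 / (1+0.113)^6 = 24300.82811
Total PV = 163574.83219 + 24300.82811 = 187875.66030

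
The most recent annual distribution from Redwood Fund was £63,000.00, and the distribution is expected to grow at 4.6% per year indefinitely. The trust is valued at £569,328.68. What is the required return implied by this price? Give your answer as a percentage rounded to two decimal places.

16.17%

D₁ = £63,000.00 × 1.046 = £65,898.0000
P = D₁/(r − g) ⇒ r = D₁/P + g = £65,898.0000/£569,328.68 + 0.046 = 0.115747 + 0.046 = 0.161747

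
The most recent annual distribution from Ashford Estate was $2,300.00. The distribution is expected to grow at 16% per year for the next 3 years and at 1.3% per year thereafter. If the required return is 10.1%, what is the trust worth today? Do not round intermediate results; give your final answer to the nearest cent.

$38630.96

D_1 = 2668.00000
D_2 = 3094.88000
D_3 = 3590.06080
Terminal value at year 3: TV = D_3×(1+g_2)/(r−g_2) = 3636.73159/0.088 = 41326.49535
P_0 = D_1/(1+r)^1 + D_2/(1+r)^2 + D_3/(1+r)^3 + TV/(1+r)^3
    = 2423.25159 + 2553.10794 + 2689.92299 + 30964.68170 = 38630.96422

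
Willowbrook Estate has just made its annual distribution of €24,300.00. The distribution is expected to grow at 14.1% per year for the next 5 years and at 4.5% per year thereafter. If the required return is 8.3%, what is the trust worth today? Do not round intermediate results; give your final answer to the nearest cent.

D_1 = 27726.30000
D_2 = 31635.70830
D_3 = 36096.34317
D_4 = 41185.92756
D_5 = 46993.14334
Terminal value at year 5: TV = D_5×(1+g_2)/(r−g_2) = 49107.83479/0.038 = 1292311.44193
P_0 = D_1/(1+r)^1 + D_2/(1+r)^2 + D_3/(1+r)^3 + D_4/(1+r)^4 + D_5/(1+r)^5 + TV/(1+r)^5
    = 25601.38504 + 26972.46568 + 28416.97446 + 29938.84382 + 31542.21681 + 867410.96220 = 1009882.84802

€1009882.85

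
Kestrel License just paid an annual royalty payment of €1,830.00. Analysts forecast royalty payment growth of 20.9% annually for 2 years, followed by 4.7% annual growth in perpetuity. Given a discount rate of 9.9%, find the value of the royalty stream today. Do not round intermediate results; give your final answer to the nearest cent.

D_1 = 2212.47000
D_2 = 2674.87623
Terminal value at year 2: TV = D_2×(1+g_2)/(r−g_2) = 2800.59541/0.052 = 53857.60409
P_0 = D_1/(1+r)^1 + D_2/(1+r)^2 + TV/(1+r)^2
    = 2013.16652 + 2214.66635 + 44591.45513 = 48819.28799

€48819.29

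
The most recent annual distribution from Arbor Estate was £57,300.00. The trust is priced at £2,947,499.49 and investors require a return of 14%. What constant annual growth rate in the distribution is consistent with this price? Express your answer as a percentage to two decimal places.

P = D₀(1+g)/(r−g) ⇒ P(r−g) = D₀(1+g) ⇒ g(P+D₀) = P·r − D₀
g = (P·r − D₀)/(P + D₀) = (£2,947,499.49×0.14 − £57,300.00) / (£2,947,499.49 + £57,300.00) = 0.118261

11.83%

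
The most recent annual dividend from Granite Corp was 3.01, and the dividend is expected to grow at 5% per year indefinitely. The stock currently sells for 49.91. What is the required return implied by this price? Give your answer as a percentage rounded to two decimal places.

11.33%

D₁ = 3.01 × 1.05 = 3.1605
P = D₁/(r − g) ⇒ r = D₁/P + g = 3.1605/49.91 + 0.05 = 0.063324 + 0.05 = 0.113324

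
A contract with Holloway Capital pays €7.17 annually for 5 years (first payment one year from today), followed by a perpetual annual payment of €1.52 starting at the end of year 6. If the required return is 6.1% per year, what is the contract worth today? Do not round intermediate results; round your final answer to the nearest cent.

€48.65

PV of 5-year annuity: €7.17 × [1 − (1+0.061)^−5] / 0.061 = 30.12066
Perpetuity value at year 5: €1.52 / 0.061 = 24.91803
PV of perpetuity: 24.91803 / (1+0.061)^5 = 18.53262
Total PV = 30.12066 + 18.53262 = 48.65328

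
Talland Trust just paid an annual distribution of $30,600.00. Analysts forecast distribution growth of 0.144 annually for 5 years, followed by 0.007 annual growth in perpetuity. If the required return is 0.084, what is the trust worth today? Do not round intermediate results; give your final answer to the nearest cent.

$704255.01

D_1 = 35006.40000
D_2 = 40047.32160
D_3 = 45814.13591
D_4 = 52411.37148
D_5 = 59958.60897
Terminal value at year 5: TV = D_5×(1+g_2)/(r−g_2) = 60378.31924/0.077 = 784134.01607
P_0 = D_1/(1+r)^1 + D_2/(1+r)^2 + D_3/(1+r)^3 + D_4/(1+r)^4 + D_5/(1+r)^5 + TV/(1+r)^5
    = 32293.72694 + 34081.20260 + 35967.61603 + 37958.44348 + 40059.46434 + 523894.55310 = 704255.00648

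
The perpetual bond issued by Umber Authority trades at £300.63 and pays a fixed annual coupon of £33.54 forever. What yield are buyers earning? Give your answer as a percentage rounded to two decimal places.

11.16%

P = C/r ⇒ r = C/P = £33.54/£300.63 = 0.111566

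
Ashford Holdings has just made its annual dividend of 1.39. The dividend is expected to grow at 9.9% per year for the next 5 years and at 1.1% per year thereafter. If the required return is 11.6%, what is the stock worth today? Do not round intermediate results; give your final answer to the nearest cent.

19.03

D_1 = 1.52761
D_2 = 1.67884
D_3 = 1.84505
D_4 = 2.02771
D_5 = 2.22845
Terminal value at year 5: TV = D_5×(1+g_2)/(r−g_2) = 2.25296/0.105 = 21.45681
P_0 = D_1/(1+r)^1 + D_2/(1+r)^2 + D_3/(1+r)^3 + D_4/(1+r)^4 + D_5/(1+r)^5 + TV/(1+r)^5
    = 1.36883 + 1.34797 + 1.32744 + 1.30722 + 1.28731 + 12.39493 = 19.03370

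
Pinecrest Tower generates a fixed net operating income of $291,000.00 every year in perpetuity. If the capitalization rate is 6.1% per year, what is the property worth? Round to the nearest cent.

$4770491.80

Level perpetuity: PV = C / r = $291,000.00 / 0.061 = $4,770,491.80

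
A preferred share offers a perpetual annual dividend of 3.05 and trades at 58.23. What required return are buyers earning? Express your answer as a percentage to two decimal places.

P = C/r ⇒ r = C/P = 3.05/58.23 = 0.052378

5.24%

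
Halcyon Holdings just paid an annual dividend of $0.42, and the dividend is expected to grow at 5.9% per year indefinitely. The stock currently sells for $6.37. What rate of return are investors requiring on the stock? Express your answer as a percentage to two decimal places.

D₁ = $0.42 × 1.059 = $0.4448
P = D₁/(r − g) ⇒ r = D₁/P + g = $0.4448/$6.37 + 0.059 = 0.069824 + 0.059 = 0.128824

12.88%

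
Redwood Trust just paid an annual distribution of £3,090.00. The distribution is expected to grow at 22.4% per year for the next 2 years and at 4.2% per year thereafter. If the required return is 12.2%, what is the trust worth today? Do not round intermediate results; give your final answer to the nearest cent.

£54945.82

D_1 = 3782.16000
D_2 = 4629.36384
Terminal value at year 2: TV = D_2×(1+g_2)/(r−g_2) = 4823.79712/0.08 = 60297.46402
P_0 = D_1/(1+r)^1 + D_2/(1+r)^2 + TV/(1+r)^2
    = 3370.90909 + 3677.35537 + 47897.55372 = 54945.81818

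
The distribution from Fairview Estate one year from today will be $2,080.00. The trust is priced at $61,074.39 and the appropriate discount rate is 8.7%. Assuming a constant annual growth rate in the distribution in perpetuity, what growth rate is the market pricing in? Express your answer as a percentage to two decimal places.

5.29%

P = D₁/(r−g) ⇒ g = r − D₁/P = 0.087 − $2,080.00/$61,074.39 = 0.052943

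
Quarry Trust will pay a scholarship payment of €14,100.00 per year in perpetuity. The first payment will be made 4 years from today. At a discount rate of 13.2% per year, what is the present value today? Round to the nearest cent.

€73638.66

Value at end of year 3: C / r = €14,100.00 / 0.132 = €106,818.1818
Discount to today: PV = €106,818.1818 / (1 + 0.132)^3 = €106,818.1818 / 1.450572 = €73,638.66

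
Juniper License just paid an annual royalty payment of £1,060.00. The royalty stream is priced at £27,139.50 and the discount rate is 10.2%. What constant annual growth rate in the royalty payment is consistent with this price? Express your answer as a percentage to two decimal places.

6.06%

P = D₀(1+g)/(r−g) ⇒ P(r−g) = D₀(1+g) ⇒ g(P+D₀) = P·r − D₀
g = (P·r − D₀)/(P + D₀) = (£27,139.50×0.102 − £1,060.00) / (£27,139.50 + £1,060.00) = 0.060577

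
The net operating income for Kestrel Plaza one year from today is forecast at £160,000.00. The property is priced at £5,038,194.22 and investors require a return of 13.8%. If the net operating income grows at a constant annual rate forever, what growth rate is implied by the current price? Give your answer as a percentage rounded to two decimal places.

10.62%

P = D₁/(r−g) ⇒ g = r − D₁/P = 0.138 − £160,000.00/£5,038,194.22 = 0.106243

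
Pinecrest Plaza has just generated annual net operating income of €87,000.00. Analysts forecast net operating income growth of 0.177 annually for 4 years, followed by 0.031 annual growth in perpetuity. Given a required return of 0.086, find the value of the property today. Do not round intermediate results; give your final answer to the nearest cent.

€2677369.17

D_1 = 102399.00000
D_2 = 120523.62300
D_3 = 141856.30427
D_4 = 166964.87013
Terminal value at year 4: TV = D_4×(1+g_2)/(r−g_2) = 172140.78110/0.055 = 3129832.38365
P_0 = D_1/(1+r)^1 + D_2/(1+r)^2 + D_3/(1+r)^3 + D_4/(1+r)^4 + TV/(1+r)^4
    = 94290.05525 + 102190.97148 + 110753.93502 + 120034.42129 + 2250099.78815 = 2677369.17119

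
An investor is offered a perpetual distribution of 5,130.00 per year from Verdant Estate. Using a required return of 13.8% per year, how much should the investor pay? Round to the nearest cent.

37173.91

Level perpetuity: PV = C / r = 5,130.00 / 0.138 = 37,173.91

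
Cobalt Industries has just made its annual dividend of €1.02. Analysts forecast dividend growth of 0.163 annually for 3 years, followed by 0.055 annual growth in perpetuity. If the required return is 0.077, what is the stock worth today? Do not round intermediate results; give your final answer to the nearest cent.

D_1 = 1.18626
D_2 = 1.37962
D_3 = 1.60450
Terminal value at year 3: TV = D_3×(1+g_2)/(r−g_2) = 1.69275/0.022 = 76.94300
P_0 = D_1/(1+r)^1 + D_2/(1+r)^2 + D_3/(1+r)^3 + TV/(1+r)^3
    = 1.10145 + 1.18940 + 1.28438 + 61.59167 = 65.16690

€65.17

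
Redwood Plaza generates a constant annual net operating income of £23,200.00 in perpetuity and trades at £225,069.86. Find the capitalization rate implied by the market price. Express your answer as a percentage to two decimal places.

10.31%

P = C/r ⇒ r = C/P = £23,200.00/£225,069.86 = 0.103079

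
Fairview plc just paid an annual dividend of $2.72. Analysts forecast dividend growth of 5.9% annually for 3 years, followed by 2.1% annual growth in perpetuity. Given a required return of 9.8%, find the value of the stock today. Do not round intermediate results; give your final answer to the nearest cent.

D_1 = 2.88048
D_2 = 3.05043
D_3 = 3.23040
Terminal value at year 3: TV = D_3×(1+g_2)/(r−g_2) = 3.29824/0.077 = 42.83431
P_0 = D_1/(1+r)^1 + D_2/(1+r)^2 + D_3/(1+r)^3 + TV/(1+r)^3
    = 2.62339 + 2.53021 + 2.44034 + 32.35823 = 39.95216

$39.95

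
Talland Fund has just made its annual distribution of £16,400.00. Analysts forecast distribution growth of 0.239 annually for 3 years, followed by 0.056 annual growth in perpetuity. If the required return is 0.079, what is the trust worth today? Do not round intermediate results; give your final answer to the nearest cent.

D_1 = 20319.60000
D_2 = 25175.98440
D_3 = 31193.04467
Terminal value at year 3: TV = D_3×(1+g_2)/(r−g_2) = 32939.85517/0.023 = 1432167.61623
P_0 = D_1/(1+r)^1 + D_2/(1+r)^2 + D_3/(1+r)^3 + TV/(1+r)^3
    = 18831.88137 + 21624.37537 + 24830.95559 + 1140064.74345 = 1205351.95578

£1205351.96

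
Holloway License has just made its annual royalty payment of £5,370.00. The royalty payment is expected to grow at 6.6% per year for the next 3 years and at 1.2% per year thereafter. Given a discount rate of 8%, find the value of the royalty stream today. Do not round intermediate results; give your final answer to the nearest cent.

£92546.35

D_1 = 5724.42000
D_2 = 6102.23172
D_3 = 6504.97901
Terminal value at year 3: TV = D_3×(1+g_2)/(r−g_2) = 6583.03876/0.068 = 96809.39355
P_0 = D_1/(1+r)^1 + D_2/(1+r)^2 + D_3/(1+r)^3 + TV/(1+r)^3
    = 5300.38889 + 5231.68014 + 5163.86207 + 76850.41784 = 92546.34894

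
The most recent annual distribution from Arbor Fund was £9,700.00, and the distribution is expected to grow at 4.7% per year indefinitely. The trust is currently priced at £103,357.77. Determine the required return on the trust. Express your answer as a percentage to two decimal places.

D₁ = £9,700.00 × 1.047 = £10,155.9000
P = D₁/(r − g) ⇒ r = D₁/P + g = £10,155.9000/£103,357.77 + 0.047 = 0.098260 + 0.047 = 0.145260

14.53%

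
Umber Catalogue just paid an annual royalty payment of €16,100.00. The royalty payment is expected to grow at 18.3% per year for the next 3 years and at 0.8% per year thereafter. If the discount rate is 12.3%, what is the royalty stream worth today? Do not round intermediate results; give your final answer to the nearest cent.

D_1 = 19046.30000
D_2 = 22531.77290
D_3 = 26655.08734
Terminal value at year 3: TV = D_3×(1+g_2)/(r−g_2) = 26868.32804/0.115 = 233637.63513
P_0 = D_1/(1+r)^1 + D_2/(1+r)^2 + D_3/(1+r)^3 + TV/(1+r)^3
    = 16960.19590 + 17866.35063 + 18820.91967 + 164969.45243 = 218616.91863

€218616.92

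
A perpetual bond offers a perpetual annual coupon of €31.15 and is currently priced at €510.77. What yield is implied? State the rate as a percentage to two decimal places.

P = C/r ⇒ r = C/P = €31.15/€510.77 = 0.060986

6.10%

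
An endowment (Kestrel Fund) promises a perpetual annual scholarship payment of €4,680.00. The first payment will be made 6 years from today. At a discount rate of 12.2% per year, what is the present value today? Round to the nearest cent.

Value at end of year 5: C / r = €4,680.00 / 0.122 = €38,360.6557
Discount to today: PV = €38,360.6557 / (1 + 0.122)^5 = €38,360.6557 / 1.778133 = €21,573.56

€21573.56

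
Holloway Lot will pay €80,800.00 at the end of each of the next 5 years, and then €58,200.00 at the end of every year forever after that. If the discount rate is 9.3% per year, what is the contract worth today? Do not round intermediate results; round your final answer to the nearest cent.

€713032.55

PV of 5-year annuity: €80,800.00 × [1 − (1+0.093)^−5] / 0.093 = 311852.59192
Perpetuity value at year 5: €58,200.00 / 0.093 = 625806.45161
PV of perpetuity: 625806.45161 / (1+0.093)^5 = 401179.95595
Total PV = 311852.59192 + 401179.95595 = 713032.54787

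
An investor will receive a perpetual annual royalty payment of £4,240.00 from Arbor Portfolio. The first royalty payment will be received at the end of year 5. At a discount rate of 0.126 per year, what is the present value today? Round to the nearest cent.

£20933.50

Value at end of year 4: C / r = £4,240.00 / 0.126 = £33,650.7937
Discount to today: PV = £33,650.7937 / (1 + 0.126)^4 = £33,650.7937 / 1.607510 = £20,933.50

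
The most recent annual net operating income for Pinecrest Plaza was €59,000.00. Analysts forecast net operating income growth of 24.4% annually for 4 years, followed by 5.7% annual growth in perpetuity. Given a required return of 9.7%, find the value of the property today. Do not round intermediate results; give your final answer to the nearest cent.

€2904616.40

D_1 = 73396.00000
D_2 = 91304.62400
D_3 = 113582.95226
D_4 = 141297.19261
Terminal value at year 4: TV = D_4×(1+g_2)/(r−g_2) = 149351.13259/0.04 = 3733778.31463
P_0 = D_1/(1+r)^1 + D_2/(1+r)^2 + D_3/(1+r)^3 + D_4/(1+r)^4 + TV/(1+r)^4
    = 66906.10757 + 75871.64796 + 86038.58711 + 97567.91465 + 2578232.14455 = 2904616.40184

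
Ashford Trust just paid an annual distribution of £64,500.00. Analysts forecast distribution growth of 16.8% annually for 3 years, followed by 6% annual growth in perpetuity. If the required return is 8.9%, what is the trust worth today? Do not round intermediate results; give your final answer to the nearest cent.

£3131747.44

D_1 = 75336.00000
D_2 = 87992.44800
D_3 = 102775.17926
Terminal value at year 3: TV = D_3×(1+g_2)/(r−g_2) = 108941.69002/0.029 = 3756610.00068
P_0 = D_1/(1+r)^1 + D_2/(1+r)^2 + D_3/(1+r)^3 + TV/(1+r)^3
    = 69179.06336 + 74197.56291 + 79580.12257 + 2908790.68692 = 3131747.43576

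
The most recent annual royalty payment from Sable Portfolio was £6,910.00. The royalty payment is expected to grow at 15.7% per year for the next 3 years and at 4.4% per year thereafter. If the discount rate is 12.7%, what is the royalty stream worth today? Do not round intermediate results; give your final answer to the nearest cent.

£115896.85

D_1 = 7994.87000
D_2 = 9250.06459
D_3 = 10702.32473
Terminal value at year 3: TV = D_3×(1+g_2)/(r−g_2) = 11173.22702/0.083 = 134617.19300
P_0 = D_1/(1+r)^1 + D_2/(1+r)^2 + D_3/(1+r)^3 + TV/(1+r)^3
    = 7093.93966 + 7282.77568 + 7476.63839 + 94043.49969 = 115896.85342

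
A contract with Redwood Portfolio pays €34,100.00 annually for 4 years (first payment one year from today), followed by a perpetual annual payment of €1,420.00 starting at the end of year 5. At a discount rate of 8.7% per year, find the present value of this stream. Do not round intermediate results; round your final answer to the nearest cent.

€122896.82

PV of 4-year annuity: €34,100.00 × [1 − (1+0.087)^−4] / 0.087 = 111205.84268
Perpetuity value at year 4: €1,420.00 / 0.087 = 16321.83908
PV of perpetuity: 16321.83908 / (1+0.087)^4 = 11690.97994
Total PV = 111205.84268 + 11690.97994 = 122896.82262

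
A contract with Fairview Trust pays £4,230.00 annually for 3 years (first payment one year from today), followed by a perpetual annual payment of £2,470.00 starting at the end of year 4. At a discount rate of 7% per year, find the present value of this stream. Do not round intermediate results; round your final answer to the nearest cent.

PV of 3-year annuity: £4,230.00 × [1 − (1+0.07)^−3] / 0.07 = 11100.85687
Perpetuity value at year 3: £2,470.00 / 0.07 = 35285.71429
PV of perpetuity: 35285.71429 / (1+0.07)^3 = 28803.65366
Total PV = 11100.85687 + 28803.65366 = 39904.51052

£39904.51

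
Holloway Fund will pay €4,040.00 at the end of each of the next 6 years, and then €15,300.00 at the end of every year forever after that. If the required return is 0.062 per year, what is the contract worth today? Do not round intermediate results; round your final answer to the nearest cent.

€191751.35

PV of 6-year annuity: €4,040.00 × [1 − (1+0.062)^−6] / 0.062 = 19741.76667
Perpetuity value at year 6: €15,300.00 / 0.062 = 246774.19355
PV of perpetuity: 246774.19355 / (1+0.062)^6 = 172009.58215
Total PV = 19741.76667 + 172009.58215 = 191751.34882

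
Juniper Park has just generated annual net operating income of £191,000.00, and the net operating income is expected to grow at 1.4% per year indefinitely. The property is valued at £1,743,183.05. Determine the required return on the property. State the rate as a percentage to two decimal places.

D₁ = £191,000.00 × 1.014 = £193,674.0000
P = D₁/(r − g) ⇒ r = D₁/P + g = £193,674.0000/£1,743,183.05 + 0.014 = 0.111104 + 0.014 = 0.125104

12.51%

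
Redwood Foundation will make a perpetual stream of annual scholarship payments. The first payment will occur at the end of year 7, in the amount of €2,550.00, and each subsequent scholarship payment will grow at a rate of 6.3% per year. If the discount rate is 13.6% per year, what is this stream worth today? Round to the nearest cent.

€16253.52

Value at end of year 6: C₁ / (r − g) = €2,550.00 / (0.136 − 0.063) = €34,931.5068
Discount to today: PV = €34,931.5068 / (1 + 0.136)^6 = €34,931.5068 / 2.149166 = €16,253.52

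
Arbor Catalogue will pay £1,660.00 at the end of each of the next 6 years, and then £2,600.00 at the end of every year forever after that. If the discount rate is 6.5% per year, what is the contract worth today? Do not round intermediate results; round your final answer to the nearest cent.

PV of 6-year annuity: £1,660.00 × [1 − (1+0.065)^−6] / 0.065 = 8036.08250
Perpetuity value at year 6: £2,600.00 / 0.065 = 40000.00000
PV of perpetuity: 40000.00000 / (1+0.065)^6 = 27413.36475
Total PV = 8036.08250 + 27413.36475 = 35449.44726

£35449.45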